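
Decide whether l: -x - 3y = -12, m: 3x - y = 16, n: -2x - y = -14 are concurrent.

Yes

Intersecting l and m: solving the 2×2 system gives (x, y) = (6, 2).
Substitute into n: (-2)(6) + (-1)(2) = -14.
This equals -14, so (6, 2) lies on all three lines and they are concurrent.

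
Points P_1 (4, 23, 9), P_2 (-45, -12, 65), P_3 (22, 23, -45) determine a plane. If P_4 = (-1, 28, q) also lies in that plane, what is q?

Coplanarity requires P_1P_2 · (P_1P_3 × P_1P_4) = 0.
P_1P_2 = (-49, -35, 56), P_1P_3 = (18, 0, -54); the triple product is linear in q with coefficient 630 and constant term -23310.
Setting it to zero: q = 37.

37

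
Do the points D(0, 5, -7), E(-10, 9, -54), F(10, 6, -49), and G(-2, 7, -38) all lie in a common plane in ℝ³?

No

The four points are coplanar iff the 3×3 determinant with rows DE, DF, DG is zero.
Rows: (-10, 4, -47), (10, 1, -42), (-2, 2, -31).
Expanding along the first row: (-10)(53) − (4)(-394) + (-47)(22) = 12.
Nonzero ⇒ not coplanar.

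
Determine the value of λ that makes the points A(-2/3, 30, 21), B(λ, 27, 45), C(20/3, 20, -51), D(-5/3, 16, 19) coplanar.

Normal to plane ACD: n = (-988, 260/3, -338/3); plane equation n·P = 2678/3.
Requiring n·B = 2678/3: (-988)λ + (-2730) = 2678/3.
So λ = -11/3.

-11/3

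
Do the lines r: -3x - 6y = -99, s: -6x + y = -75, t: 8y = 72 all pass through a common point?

Intersecting r and s: solving the 2×2 system gives (x, y) = (183/13, 123/13).
Substitute into t: (0)(183/13) + (8)(123/13) = 984/13.
But t requires 72 ≠ 984/13, so the three lines have no common point.

No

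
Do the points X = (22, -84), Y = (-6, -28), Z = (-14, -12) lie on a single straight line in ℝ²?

XY = (-28, 56), XZ = (-36, 72).
det[XY; XZ] = (-28)(72) − (56)(-36) = 0.
The determinant is zero, so the points are collinear.

Yes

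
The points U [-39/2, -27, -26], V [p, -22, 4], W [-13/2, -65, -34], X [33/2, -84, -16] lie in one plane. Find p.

Normal to plane UWX: n = (-836, -418, 627); plane equation n·P = 11286.
Requiring n·V = 11286: (-836)p + (11704) = 11286.
So p = 1/2.

1/2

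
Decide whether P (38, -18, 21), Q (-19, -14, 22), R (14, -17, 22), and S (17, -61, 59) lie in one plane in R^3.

Yes

A normal to the plane through P, Q, R is n = PQ × PR = (3, 33, 39).
The plane has equation n·X = 339. For S: n·S = 339.
Equal, so S lies in the plane and all four are coplanar.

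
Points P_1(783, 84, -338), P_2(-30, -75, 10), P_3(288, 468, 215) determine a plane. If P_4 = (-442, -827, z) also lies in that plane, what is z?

A normal to the plane is n = P_1P_2 × P_1P_3 = (-221559, 277329, -390897).
P_4 lies in the plane iff n · P_1P_4 = 0.
This gives (-390897)z + (-113360130) = 0, so z = -290.

-290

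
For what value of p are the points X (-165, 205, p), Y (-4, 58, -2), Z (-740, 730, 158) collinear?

Collinearity requires XY × XZ = 0; each component is linear in p.
The x-component gives (672)p + (-22176) = 0, so p = 33.
The remaining components then also vanish.

33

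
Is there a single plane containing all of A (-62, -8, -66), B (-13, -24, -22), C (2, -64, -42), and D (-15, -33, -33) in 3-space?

Yes

The four points are coplanar iff the 3×3 determinant with rows AB, AC, AD is zero.
Rows: (49, -16, 44), (64, -56, 24), (47, -25, 33).
Expanding along the first row: (49)(-1248) − (-16)(984) + (44)(1032) = 0.
Zero determinant ⇒ coplanar.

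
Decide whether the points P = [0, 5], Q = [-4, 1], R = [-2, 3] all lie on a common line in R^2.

PQ = (-4, -4), PR = (-2, -2).
det[PQ; PR] = (-4)(-2) − (-4)(-2) = 0.
The determinant is zero, so the points are collinear.

Yes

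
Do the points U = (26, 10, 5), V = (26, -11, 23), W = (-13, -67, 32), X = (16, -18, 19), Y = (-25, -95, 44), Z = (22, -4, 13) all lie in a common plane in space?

The plane through U, V, W has normal n = UV × UW = (819, -702, -819) and equation n·P = 10179.
Checking the remaining points: n·X = 10179, n·Y = 10179, n·Z = 10179.
All equal 10179, so all 6 points lie in one plane.

Yes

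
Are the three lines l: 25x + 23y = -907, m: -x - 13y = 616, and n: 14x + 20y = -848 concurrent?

Lines aᵢx + bᵢy = cᵢ with pairwise distinct directions are concurrent exactly when det[aᵢ bᵢ cᵢ] = 0.
Here the determinant is -486.
Nonzero, so no common point exists.

No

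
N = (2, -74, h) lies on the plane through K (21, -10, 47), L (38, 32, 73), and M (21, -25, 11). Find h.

Coplanarity requires KL · (KM × KN) = 0.
KL = (17, 42, 26), KM = (0, -15, -36); the triple product is linear in h with coefficient -255 and constant term -5865.
Setting it to zero: h = -23.

-23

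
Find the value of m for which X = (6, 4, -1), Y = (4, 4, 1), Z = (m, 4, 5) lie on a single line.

0

Collinearity requires XY × XZ = 0; each component is linear in m.
The y-component gives (2)m + (0) = 0, so m = 0.
The remaining components then also vanish.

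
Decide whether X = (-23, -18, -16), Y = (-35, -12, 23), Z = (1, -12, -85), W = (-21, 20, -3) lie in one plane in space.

A normal to the plane through X, Y, Z is n = XY × XZ = (-648, 108, -216).
The plane has equation n·P = 16416. For W: n·W = 16416.
Equal, so W lies in the plane and all four are coplanar.

Yes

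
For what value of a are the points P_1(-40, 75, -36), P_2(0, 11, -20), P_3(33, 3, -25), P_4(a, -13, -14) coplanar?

Normal to plane P_1P_2P_3: n = (448, 728, 1792); plane equation n·P = -27832.
Requiring n·P_4 = -27832: (448)a + (-34552) = -27832.
So a = 15.

15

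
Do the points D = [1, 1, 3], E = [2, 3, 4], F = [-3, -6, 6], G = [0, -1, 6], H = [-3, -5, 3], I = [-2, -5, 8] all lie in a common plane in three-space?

The plane through D, E, F has normal n = DE × DF = (13, -7, 1) and equation n·P = 9.
Checking the remaining points: n·G = 13, n·H = -1, n·I = 17.
Since n·G = 13 ≠ 9, G is off the plane and the points are not all coplanar.

No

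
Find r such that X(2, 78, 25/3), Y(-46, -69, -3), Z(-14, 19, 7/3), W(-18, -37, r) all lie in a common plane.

The points are coplanar iff XY · (XZ × XW) = 0.
Expanding, this is linear in r: (480)r + (4000) = 0.
So r = -25/3.

-25/3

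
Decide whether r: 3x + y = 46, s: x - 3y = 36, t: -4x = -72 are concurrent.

Intersecting r and s: solving the 2×2 system gives (x, y) = (87/5, -31/5).
Substitute into t: (-4)(87/5) + (0)(-31/5) = -348/5.
But t requires -72 ≠ -348/5, so the three lines have no common point.

No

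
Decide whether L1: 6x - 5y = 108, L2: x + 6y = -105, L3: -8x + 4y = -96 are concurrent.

Intersecting L1 and L2: solving the 2×2 system gives (x, y) = (3, -18).
Substitute into L3: (-8)(3) + (4)(-18) = -96.
This equals -96, so (3, -18) lies on all three lines and they are concurrent.

Yes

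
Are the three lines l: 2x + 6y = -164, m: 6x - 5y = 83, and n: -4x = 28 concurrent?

Intersecting l and m: solving the 2×2 system gives (x, y) = (-7, -25).
Substitute into n: (-4)(-7) + (0)(-25) = 28.
This equals 28, so (-7, -25) lies on all three lines and they are concurrent.

Yes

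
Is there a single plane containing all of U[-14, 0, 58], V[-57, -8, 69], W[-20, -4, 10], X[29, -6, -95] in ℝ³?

No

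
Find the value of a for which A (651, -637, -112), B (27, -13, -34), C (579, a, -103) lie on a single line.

-565

Collinearity requires AB × AC = 0; each component is linear in a.
The x-component gives (-78)a + (-44070) = 0, so a = -565.
The remaining components then also vanish.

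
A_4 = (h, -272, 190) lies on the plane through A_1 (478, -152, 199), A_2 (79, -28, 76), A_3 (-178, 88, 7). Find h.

Coplanarity requires A_1A_2 · (A_1A_3 × A_1A_4) = 0.
A_1A_2 = (-399, 124, -123), A_1A_3 = (-656, 240, -192); the triple product is linear in h with coefficient 5712 and constant term -3090192.
Setting it to zero: h = 541.

541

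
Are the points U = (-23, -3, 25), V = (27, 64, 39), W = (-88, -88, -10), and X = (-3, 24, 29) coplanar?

Yes

The four points are coplanar iff the 3×3 determinant with rows UV, UW, UX is zero.
Rows: (50, 67, 14), (-65, -85, -35), (20, 27, 4).
Expanding along the first row: (50)(605) − (67)(440) + (14)(-55) = 0.
Zero determinant ⇒ coplanar.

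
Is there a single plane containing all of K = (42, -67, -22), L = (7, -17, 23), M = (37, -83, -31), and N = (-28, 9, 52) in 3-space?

With K as base: KL = (-35, 50, 45), KM = (-5, -16, -9), KN = (-70, 76, 74).
KM × KN = (-500, 1000, -1500).
KL · (KM × KN) = 0.
The scalar triple product vanishes, so the four points are coplanar.

Yes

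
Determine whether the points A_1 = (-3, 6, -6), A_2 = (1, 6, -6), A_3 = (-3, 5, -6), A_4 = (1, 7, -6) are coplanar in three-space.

Yes

The four points are coplanar iff the 3×3 determinant with rows A_1A_2, A_1A_3, A_1A_4 is zero.
Rows: (4, 0, 0), (0, -1, 0), (4, 1, 0).
Expanding along the first row: (4)(0) − (0)(0) + (0)(4) = 0.
Zero determinant ⇒ coplanar.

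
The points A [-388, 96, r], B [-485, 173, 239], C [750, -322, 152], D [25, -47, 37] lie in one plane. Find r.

-174

Coplanarity ⇔ det[AB; AC; AD] = 0.
Expanding, this is linear in r: (19250)r + (3349500) = 0.
So r = -174.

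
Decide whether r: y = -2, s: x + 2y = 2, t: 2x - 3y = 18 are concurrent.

Intersecting r and s: solving the 2×2 system gives (x, y) = (6, -2).
Substitute into t: (2)(6) + (-3)(-2) = 18.
This equals 18, so (6, -2) lies on all three lines and they are concurrent.

Yes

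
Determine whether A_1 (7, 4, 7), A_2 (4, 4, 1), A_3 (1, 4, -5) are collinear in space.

A_1A_2 = (-3, 0, -6), A_1A_3 = (-6, 0, -12).
Each component of A_1A_3 is 2 times the corresponding component of A_1A_2, so A_1A_3 = 2·A_1A_2 and the points are collinear.

Yes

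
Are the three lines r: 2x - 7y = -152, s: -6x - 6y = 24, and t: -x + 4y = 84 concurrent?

Yes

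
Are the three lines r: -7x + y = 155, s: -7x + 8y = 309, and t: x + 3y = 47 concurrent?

Yes

Lines aᵢx + bᵢy = cᵢ with pairwise distinct directions are concurrent exactly when det[aᵢ bᵢ cᵢ] = 0.
Here the determinant is 0.
It vanishes, so the lines are concurrent at (-19, 22).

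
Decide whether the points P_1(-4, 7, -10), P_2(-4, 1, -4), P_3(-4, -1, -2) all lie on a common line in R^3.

P_1P_2 = (0, -6, 6), P_1P_3 = (0, -8, 8).
Each component of P_1P_3 is 4/3 times the corresponding component of P_1P_2, so P_1P_3 = 4/3·P_1P_2 and the points are collinear.

Yes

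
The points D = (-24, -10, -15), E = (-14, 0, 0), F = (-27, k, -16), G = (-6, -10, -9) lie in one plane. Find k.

-10

Normal to plane DEG: n = (60, 210, -180); plane equation n·P = -840.
Requiring n·F = -840: (210)k + (1260) = -840.
So k = -10.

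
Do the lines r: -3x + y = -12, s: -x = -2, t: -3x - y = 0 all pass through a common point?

Yes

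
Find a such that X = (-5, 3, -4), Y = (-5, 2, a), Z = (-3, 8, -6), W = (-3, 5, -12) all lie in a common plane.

-6

Normal to plane XZW: n = (-36, 12, -6); plane equation n·P = 240.
Requiring n·Y = 240: (-6)a + (204) = 240.
So a = -6.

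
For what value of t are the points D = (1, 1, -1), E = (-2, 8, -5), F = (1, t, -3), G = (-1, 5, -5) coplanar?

0

Normal to plane DEG: n = (-12, -4, 2); plane equation n·P = -18.
Requiring n·F = -18: (-4)t + (-18) = -18.
So t = 0.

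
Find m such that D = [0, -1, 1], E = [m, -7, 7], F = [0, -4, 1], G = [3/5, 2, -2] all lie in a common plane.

-6/5

Normal to plane DFG: n = (9, 0, 9/5); plane equation n·P = 9/5.
Requiring n·E = 9/5: (9)m + (63/5) = 9/5.
So m = -6/5.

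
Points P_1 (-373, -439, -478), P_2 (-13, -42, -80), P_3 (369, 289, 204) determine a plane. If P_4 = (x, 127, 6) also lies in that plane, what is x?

283

Coplanarity requires P_1P_2 · (P_1P_3 × P_1P_4) = 0.
P_1P_2 = (360, 397, 398), P_1P_3 = (742, 728, 682); the triple product is linear in x with coefficient -18990 and constant term 5374170.
Setting it to zero: x = 283.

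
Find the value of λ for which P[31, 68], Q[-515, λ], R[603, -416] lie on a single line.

The three points are collinear iff det[PQ; PR] = 0.
This determinant is linear in λ: (-572)λ + (303160) = 0, so λ = 530.

530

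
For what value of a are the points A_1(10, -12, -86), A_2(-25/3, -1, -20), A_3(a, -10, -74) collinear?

Direction A_1A_2 = (-55/3, 11, 66). From the y-coordinate of A_3, the parameter along the line is τ = (-10 − (-12))/11 = 2/11.
Then a = 10 + 2/11·(-55/3) = 20/3.

20/3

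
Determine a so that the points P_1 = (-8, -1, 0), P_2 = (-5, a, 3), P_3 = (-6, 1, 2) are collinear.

2

Direction P_1P_3 = (2, 2, 2). From the x-coordinate of P_2, the parameter along the line is τ = (-5 − (-8))/2 = 3/2.
Then a = (-1) + 3/2·(2) = 2.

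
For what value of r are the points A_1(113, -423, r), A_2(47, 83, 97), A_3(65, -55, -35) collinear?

-387

Direction A_2A_3 = (18, -138, -132). From the x-coordinate of A_1, the parameter along the line is τ = (113 − 47)/18 = 11/3.
Then r = 97 + 11/3·(-132) = -387.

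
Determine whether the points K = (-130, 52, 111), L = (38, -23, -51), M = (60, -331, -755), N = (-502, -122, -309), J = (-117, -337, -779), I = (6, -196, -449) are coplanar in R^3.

The plane through K, L, M has normal n = KL × KM = (2904, 114708, -50094) and equation n·P = 26862.
Checking the remaining points: n·N = 26862, n·J = 26862, n·I = 26862.
All equal 26862, so all 6 points lie in one plane.

Yes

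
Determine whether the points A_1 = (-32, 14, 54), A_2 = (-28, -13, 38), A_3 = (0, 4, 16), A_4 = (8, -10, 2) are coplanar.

No

A normal to the plane through A_1, A_2, A_3 is n = A_1A_2 × A_1A_3 = (866, -360, 824).
The plane has equation n·P = 11744. For A_4: n·A_4 = 12176.
12176 ≠ 11744, so A_4 is off the plane.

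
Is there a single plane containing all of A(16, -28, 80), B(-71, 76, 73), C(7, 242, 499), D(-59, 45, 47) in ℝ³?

Yes

A normal to the plane through A, B, C is n = AB × AC = (45466, 36516, -22554).
The plane has equation n·P = -2099312. For D: n·D = -2099312.
Equal, so D lies in the plane and all four are coplanar.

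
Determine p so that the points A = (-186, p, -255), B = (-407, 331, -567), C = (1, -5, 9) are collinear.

Direction BC = (408, -336, 576). From the x-coordinate of A, the parameter along the line is τ = (-186 − (-407))/408 = 13/24.
Then p = 331 + 13/24·(-336) = 149.

149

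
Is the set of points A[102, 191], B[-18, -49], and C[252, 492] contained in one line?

AB = (-120, -240), AC = (150, 301).
If collinear, AC would be a scalar multiple of AB. But (-120)·(301) ≠ (-240)·(150) (difference -120), so they are not parallel; the points are not collinear.

No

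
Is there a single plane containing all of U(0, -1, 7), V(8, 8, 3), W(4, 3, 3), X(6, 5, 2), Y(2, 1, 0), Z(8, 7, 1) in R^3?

The plane through U, V, W has normal n = UV × UW = (-20, 16, -4) and equation n·P = -44.
Checking the remaining points: n·X = -48, n·Y = -24, n·Z = -52.
Since n·X = -48 ≠ -44, X is off the plane and the points are not all coplanar.

No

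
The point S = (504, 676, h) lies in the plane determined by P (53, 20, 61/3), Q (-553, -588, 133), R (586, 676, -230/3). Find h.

-60

The plane through P, Q, R has equation −(44800/3)x + (3808/3)y − 73472z = -6780032/3.
Substituting S: (-73472)h + (-20004992/3) = -6780032/3, so h = -60.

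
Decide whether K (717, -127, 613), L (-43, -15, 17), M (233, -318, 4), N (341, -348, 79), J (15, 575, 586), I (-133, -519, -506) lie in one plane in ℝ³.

No

The plane through K, L, M has normal n = KL × KM = (-182044, -174376, 199368) and equation n·P = 13832788.
Checking the remaining points: n·N = 14355916, n·J = 13832788, n·I = 13832788.
Since n·N = 14355916 ≠ 13832788, N is off the plane and the points are not all coplanar.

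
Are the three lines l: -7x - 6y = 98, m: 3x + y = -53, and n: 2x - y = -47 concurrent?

Yes

The three lines meet at one point iff the augmented coefficient matrix [aᵢ bᵢ cᵢ] has rank < 3, i.e. its determinant vanishes.
Here the determinant is 0.
It vanishes, so the lines are concurrent at (-20, 7).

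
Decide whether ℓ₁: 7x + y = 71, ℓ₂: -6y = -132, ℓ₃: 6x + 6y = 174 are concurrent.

Intersecting ℓ₁ and ℓ₂: solving the 2×2 system gives (x, y) = (7, 22).
Substitute into ℓ₃: (6)(7) + (6)(22) = 174.
This equals 174, so (7, 22) lies on all three lines and they are concurrent.

Yes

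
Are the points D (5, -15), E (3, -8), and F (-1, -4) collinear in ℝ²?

No

DE = (-2, 7), DF = (-6, 11).
Twice the signed area of △DEF is (-2)(11) − (7)(-6) = 20.
The area is nonzero, so the three points are not collinear.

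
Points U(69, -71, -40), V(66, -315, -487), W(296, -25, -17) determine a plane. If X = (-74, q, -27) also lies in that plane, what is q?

Coplanarity requires UV · (UW × UX) = 0.
UV = (-3, -244, -447), UW = (227, 46, 23); the triple product is linear in q with coefficient -101400 and constant term -8619000.
Setting it to zero: q = -85.

-85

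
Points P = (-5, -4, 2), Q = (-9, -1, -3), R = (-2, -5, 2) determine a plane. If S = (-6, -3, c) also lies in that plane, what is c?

The plane through P, Q, R has equation −5x − 15y − 5z = 75.
Substituting S: (-5)c + (75) = 75, so c = 0.

0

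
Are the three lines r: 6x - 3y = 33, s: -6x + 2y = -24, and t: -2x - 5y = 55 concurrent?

No

Lines aᵢx + bᵢy = cᵢ with pairwise distinct directions are concurrent exactly when det[aᵢ bᵢ cᵢ] = 0.
Here the determinant is -72.
Nonzero, so no common point exists.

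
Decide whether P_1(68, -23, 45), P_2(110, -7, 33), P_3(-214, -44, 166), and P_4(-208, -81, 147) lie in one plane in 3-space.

No

A normal to the plane through P_1, P_2, P_3 is n = P_1P_2 × P_1P_3 = (1684, -1698, 3630).
The plane has equation n·P = 316916. For P_4: n·P_4 = 320876.
320876 ≠ 316916, so P_4 is off the plane.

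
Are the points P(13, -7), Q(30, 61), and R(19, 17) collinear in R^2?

Yes

PQ = (17, 68), PR = (6, 24).
Checking proportionality: PR = 6/17·PQ, so the vectors are parallel and the points are collinear.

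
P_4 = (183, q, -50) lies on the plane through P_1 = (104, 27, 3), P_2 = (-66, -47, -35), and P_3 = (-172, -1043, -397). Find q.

Coplanarity requires P_1P_2 · (P_1P_3 × P_1P_4) = 0.
P_1P_2 = (-170, -74, -38), P_1P_3 = (-276, -1070, -400); the triple product is linear in q with coefficient -57512 and constant term -7879144.
Setting it to zero: q = -137.

-137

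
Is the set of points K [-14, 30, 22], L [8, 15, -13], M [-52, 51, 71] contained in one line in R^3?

KL = (22, -15, -35), KM = (-38, 21, 49).
Comparing components 3 and 1: (-35)(-38) − (22)(49) = 252 ≠ 0, so KL and KM are not parallel and the points are not collinear.

No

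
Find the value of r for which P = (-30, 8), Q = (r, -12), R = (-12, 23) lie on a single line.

-54

Collinearity: (Q − P) must be parallel to (R − P) = (18, 15).
Cross-multiplying the components: (r − (-30))·(15) = (-20)·(18).
Solving gives r = -54.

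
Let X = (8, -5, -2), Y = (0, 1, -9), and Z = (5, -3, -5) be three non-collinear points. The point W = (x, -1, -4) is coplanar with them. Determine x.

4

Coplanarity requires XY · (XZ × XW) = 0.
XY = (-8, 6, -7), XZ = (-3, 2, -3); the triple product is linear in x with coefficient -4 and constant term 16.
Setting it to zero: x = 4.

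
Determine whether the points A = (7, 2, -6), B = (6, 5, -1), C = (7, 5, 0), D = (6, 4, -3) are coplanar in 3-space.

With A as base: AB = (-1, 3, 5), AC = (0, 3, 6), AD = (-1, 2, 3).
AC × AD = (-3, -6, 3).
AB · (AC × AD) = 0.
The scalar triple product vanishes, so the four points are coplanar.

Yes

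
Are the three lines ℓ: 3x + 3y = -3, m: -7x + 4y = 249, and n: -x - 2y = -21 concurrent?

Intersecting ℓ and m: solving the 2×2 system gives (x, y) = (-23, 22).
Substitute into n: (-1)(-23) + (-2)(22) = -21.
This equals -21, so (-23, 22) lies on all three lines and they are concurrent.

Yes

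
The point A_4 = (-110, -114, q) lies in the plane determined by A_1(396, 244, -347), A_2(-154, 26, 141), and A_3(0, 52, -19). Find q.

-3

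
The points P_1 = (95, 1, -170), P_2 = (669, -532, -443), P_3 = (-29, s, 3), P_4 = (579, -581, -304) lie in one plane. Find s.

Normal to plane P_1P_2P_4: n = (-87464, -55216, -76096); plane equation n·P = 4572024.
Requiring n·P_3 = 4572024: (-55216)s + (2308168) = 4572024.
So s = -41.

-41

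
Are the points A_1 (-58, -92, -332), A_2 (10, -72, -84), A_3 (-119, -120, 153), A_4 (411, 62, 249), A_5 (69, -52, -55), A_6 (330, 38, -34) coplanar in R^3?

Yes

The plane through A_1, A_2, A_3 has normal n = A_1A_2 × A_1A_3 = (16644, -48108, -684) and equation n·P = 3687672.
Checking the remaining points: n·A_4 = 3687672, n·A_5 = 3687672, n·A_6 = 3687672.
All equal 3687672, so all 6 points lie in one plane.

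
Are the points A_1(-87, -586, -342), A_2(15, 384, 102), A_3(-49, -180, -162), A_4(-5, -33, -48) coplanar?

With A_1 as base: A_1A_2 = (102, 970, 444), A_1A_3 = (38, 406, 180), A_1A_4 = (82, 553, 294).
A_1A_3 × A_1A_4 = (19824, 3588, -12278).
A_1A_2 · (A_1A_3 × A_1A_4) = 50976.
Since 50976 ≠ 0, the four points are not coplanar.

No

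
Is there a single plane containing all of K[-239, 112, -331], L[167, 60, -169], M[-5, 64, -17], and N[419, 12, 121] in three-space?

With K as base: KL = (406, -52, 162), KM = (234, -48, 314), KN = (658, -100, 452).
KM × KN = (9704, 100844, 8184).
KL · (KM × KN) = 21744.
Since 21744 ≠ 0, the four points are not coplanar.

No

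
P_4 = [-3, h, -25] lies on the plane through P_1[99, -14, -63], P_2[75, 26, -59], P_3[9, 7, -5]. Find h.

93

Coplanarity requires P_1P_2 · (P_1P_3 × P_1P_4) = 0.
P_1P_2 = (-24, 40, 4), P_1P_3 = (-90, 21, 58); the triple product is linear in h with coefficient 1032 and constant term -95976.
Setting it to zero: h = 93.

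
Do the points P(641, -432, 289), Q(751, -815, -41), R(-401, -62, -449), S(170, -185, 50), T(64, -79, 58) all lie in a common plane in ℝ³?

The plane through P, Q, R has normal n = PQ × PR = (404754, 425040, -358386) and equation n·X = -27743520.
Checking the remaining points: n·S = -27743520, n·T = -28460292.
Since n·T = -28460292 ≠ -27743520, T is off the plane and the points are not all coplanar.

No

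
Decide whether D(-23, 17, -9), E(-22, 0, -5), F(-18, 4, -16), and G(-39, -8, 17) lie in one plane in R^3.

With D as base: DE = (1, -17, 4), DF = (5, -13, -7), DG = (-16, -25, 26).
DF × DG = (-513, -18, -333).
DE · (DF × DG) = -1539.
Since -1539 ≠ 0, the four points are not coplanar.

No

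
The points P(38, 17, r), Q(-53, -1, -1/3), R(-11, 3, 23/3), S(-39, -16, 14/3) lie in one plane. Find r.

47/3

Coplanarity ⇔ det[PQ; PR; PS] = 0.
Expanding, this is linear in r: (686)r + (-32242/3) = 0.
So r = 47/3.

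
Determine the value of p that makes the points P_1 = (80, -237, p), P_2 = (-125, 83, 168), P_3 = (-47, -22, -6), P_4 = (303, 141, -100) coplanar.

-337

Coplanarity ⇔ det[P_1P_2; P_1P_3; P_1P_4] = 0.
Expanding, this is linear in p: (-49464)p + (-16669368) = 0.
So p = -337.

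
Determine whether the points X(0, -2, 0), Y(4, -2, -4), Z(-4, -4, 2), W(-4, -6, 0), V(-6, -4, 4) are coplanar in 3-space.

The plane through X, Y, Z has normal n = XY × XZ = (-8, 8, -8) and equation n·P = -16.
Checking the remaining points: n·W = -16, n·V = -16.
All equal -16, so all 5 points lie in one plane.

Yes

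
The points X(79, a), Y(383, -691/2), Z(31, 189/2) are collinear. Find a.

69/2

The three points are collinear iff det[XY; XZ] = 0.
This determinant is linear in a: (-352)a + (12144) = 0, so a = 69/2.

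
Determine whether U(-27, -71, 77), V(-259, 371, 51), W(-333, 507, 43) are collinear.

UV = (-232, 442, -26), UW = (-306, 578, -34).
Comparing components 3 and 1: (-26)(-306) − (-232)(-34) = 68 ≠ 0, so UV and UW are not parallel and the points are not collinear.

No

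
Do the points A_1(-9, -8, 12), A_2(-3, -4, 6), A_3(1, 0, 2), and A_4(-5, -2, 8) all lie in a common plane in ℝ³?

Yes

With A_1 as base: A_1A_2 = (6, 4, -6), A_1A_3 = (10, 8, -10), A_1A_4 = (4, 6, -4).
A_1A_3 × A_1A_4 = (28, 0, 28).
A_1A_2 · (A_1A_3 × A_1A_4) = 0.
The scalar triple product vanishes, so the four points are coplanar.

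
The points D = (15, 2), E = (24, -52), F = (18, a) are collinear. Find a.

Collinearity: (F − D) must be parallel to (E − D) = (9, -54).
Cross-multiplying the components: (a − 2)·(9) = (3)·(-54).
Solving gives a = -16.

-16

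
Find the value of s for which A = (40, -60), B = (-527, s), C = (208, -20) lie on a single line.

-195

The three points are collinear iff det[AB; AC] = 0.
This determinant is linear in s: (-168)s + (-32760) = 0, so s = -195.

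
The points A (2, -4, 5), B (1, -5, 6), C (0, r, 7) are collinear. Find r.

-6

Direction AB = (-1, -1, 1). From the x-coordinate of C, the parameter along the line is τ = (0 − 2)/(-1) = 2.
Then r = (-4) + 2·(-1) = -6.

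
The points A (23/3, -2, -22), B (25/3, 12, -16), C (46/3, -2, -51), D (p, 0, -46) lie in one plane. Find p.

43/3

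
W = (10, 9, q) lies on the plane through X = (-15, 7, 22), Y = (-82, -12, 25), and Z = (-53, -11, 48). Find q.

38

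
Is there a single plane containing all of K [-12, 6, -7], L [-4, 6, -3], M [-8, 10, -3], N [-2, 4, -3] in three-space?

Yes

A normal to the plane through K, L, M is n = KL × KM = (-16, -16, 32).
The plane has equation n·P = -128. For N: n·N = -128.
Equal, so N lies in the plane and all four are coplanar.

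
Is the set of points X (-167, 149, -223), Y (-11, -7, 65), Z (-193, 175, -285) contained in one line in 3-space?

XY = (156, -156, 288), XZ = (-26, 26, -62).
Comparing components 2 and 3: (-156)(-62) − (288)(26) = 2184 ≠ 0, so XY and XZ are not parallel and the points are not collinear.

No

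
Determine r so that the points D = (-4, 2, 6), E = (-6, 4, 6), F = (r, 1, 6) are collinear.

-3

Direction DE = (-2, 2, 0). From the y-coordinate of F, the parameter along the line is τ = (1 − 2)/2 = -1/2.
Then r = (-4) + (-1/2)·(-2) = -3.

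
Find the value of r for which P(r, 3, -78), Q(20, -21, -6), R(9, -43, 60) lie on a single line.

32

Direction QR = (-11, -22, 66). From the y-coordinate of P, the parameter along the line is τ = (3 − (-21))/(-22) = -12/11.
Then r = 20 + (-12/11)·(-11) = 32.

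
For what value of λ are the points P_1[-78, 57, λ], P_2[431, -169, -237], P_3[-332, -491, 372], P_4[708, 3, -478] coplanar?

10

Coplanarity ⇔ det[P_1P_2; P_1P_3; P_1P_4] = 0.
Expanding, this is linear in λ: (42042)λ + (-420420) = 0.
So λ = 10.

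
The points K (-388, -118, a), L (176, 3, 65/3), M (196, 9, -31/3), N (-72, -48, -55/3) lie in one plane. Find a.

73/3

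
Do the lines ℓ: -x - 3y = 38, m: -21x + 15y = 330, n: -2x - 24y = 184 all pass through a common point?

Lines aᵢx + bᵢy = cᵢ with pairwise distinct directions are concurrent exactly when det[aᵢ bᵢ cᵢ] = 0.
Here the determinant is 0.
It vanishes, so the lines are concurrent at (-20, -6).

Yes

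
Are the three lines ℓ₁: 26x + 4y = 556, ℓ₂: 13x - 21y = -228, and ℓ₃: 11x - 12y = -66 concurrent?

The three lines meet at one point iff the augmented coefficient matrix [aᵢ bᵢ cᵢ] has rank < 3, i.e. its determinant vanishes.
Here the determinant is 0.
It vanishes, so the lines are concurrent at (18, 22).

Yes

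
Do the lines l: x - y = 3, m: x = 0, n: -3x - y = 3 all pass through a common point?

Intersecting l and m: solving the 2×2 system gives (x, y) = (0, -3).
Substitute into n: (-3)(0) + (-1)(-3) = 3.
This equals 3, so (0, -3) lies on all three lines and they are concurrent.

Yes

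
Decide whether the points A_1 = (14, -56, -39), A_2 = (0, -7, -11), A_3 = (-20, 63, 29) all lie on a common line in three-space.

Yes

A_1A_2 = (-14, 49, 28), A_1A_3 = (-34, 119, 68).
Each component of A_1A_3 is 17/7 times the corresponding component of A_1A_2, so A_1A_3 = 17/7·A_1A_2 and the points are collinear.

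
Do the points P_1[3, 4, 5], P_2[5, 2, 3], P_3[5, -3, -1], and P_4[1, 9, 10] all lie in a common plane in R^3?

No

The four points are coplanar iff the 3×3 determinant with rows P_1P_2, P_1P_3, P_1P_4 is zero.
Rows: (2, -2, -2), (2, -7, -6), (-2, 5, 5).
Expanding along the first row: (2)(-5) − (-2)(-2) + (-2)(-4) = -6.
Nonzero ⇒ not coplanar.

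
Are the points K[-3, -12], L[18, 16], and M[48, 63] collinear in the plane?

No

KL = (21, 28), KM = (51, 75).
Twice the signed area of △KLM is (21)(75) − (28)(51) = 147.
The area is nonzero, so the three points are not collinear.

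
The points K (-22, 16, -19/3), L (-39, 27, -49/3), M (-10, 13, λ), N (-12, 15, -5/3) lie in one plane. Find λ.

-1/3

Normal to plane KLN: n = (124/3, -62/3, -93); plane equation n·P = -651.
Requiring n·M = -651: (-93)λ + (-682) = -651.
So λ = -1/3.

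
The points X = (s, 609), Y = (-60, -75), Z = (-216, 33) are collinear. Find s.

-1048

Collinearity: (X − Y) must be parallel to (Z − Y) = (-156, 108).
Cross-multiplying the components: (s − (-60))·(108) = (684)·(-156).
Solving gives s = -1048.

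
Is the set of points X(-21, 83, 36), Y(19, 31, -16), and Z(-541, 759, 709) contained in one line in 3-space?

XY = (40, -52, -52), XZ = (-520, 676, 673).
XY × XZ = (156, 120, 0).
The cross product is nonzero, so the points do not lie on one line.

No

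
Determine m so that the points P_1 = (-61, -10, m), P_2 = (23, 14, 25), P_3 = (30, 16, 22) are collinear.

Collinearity requires P_1P_2 × P_1P_3 = 0; each component is linear in m.
The x-component gives (2)m + (-122) = 0, so m = 61.
The remaining components then also vanish.

61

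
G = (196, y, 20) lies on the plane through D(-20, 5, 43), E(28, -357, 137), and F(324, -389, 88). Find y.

-63

The plane through D, E, F has equation 20746x + 30176y + 105616z = 4277448.
Substituting G: (30176)y + (6178536) = 4277448, so y = -63.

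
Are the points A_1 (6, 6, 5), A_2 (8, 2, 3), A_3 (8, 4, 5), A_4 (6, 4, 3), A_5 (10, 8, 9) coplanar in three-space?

No

The plane through A_1, A_2, A_3 has normal n = A_1A_2 × A_1A_3 = (-4, -4, 4) and equation n·P = -28.
Checking the remaining points: n·A_4 = -28, n·A_5 = -36.
Since n·A_5 = -36 ≠ -28, A_5 is off the plane and the points are not all coplanar.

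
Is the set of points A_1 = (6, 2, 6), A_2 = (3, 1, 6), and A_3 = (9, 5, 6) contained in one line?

A_1A_2 = (-3, -1, 0), A_1A_3 = (3, 3, 0).
A_1A_2 × A_1A_3 = (0, 0, -6).
The cross product is nonzero, so the points do not lie on one line.

No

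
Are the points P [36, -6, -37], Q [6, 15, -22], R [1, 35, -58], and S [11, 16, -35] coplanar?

A normal to the plane through P, Q, R is n = PQ × PR = (-1056, -1155, -495).
The plane has equation n·X = -12771. For S: n·S = -12771.
Equal, so S lies in the plane and all four are coplanar.

Yes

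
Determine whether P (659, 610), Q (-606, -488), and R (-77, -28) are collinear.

No

PQ = (-1265, -1098), PR = (-736, -638).
Twice the signed area of △PQR is (-1265)(-638) − (-1098)(-736) = -1058.
The area is nonzero, so the three points are not collinear.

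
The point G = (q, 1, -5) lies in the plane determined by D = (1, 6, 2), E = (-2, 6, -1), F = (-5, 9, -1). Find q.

A normal to the plane is n = DE × DF = (9, 9, -9).
G lies in the plane iff n · DG = 0.
This gives (9)q + (9) = 0, so q = -1.

-1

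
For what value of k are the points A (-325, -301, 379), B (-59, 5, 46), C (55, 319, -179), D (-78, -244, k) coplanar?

172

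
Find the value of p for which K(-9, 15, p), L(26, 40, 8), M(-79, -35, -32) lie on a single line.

-16/3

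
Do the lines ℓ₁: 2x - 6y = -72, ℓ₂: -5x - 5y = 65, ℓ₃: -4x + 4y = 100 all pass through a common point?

Intersecting ℓ₁ and ℓ₂: solving the 2×2 system gives (x, y) = (-75/4, 23/4).
Substitute into ℓ₃: (-4)(-75/4) + (4)(23/4) = 98.
But ℓ₃ requires 100 ≠ 98, so the three lines have no common point.

No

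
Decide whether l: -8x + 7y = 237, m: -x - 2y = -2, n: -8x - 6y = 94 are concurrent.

Yes

Intersecting l and m: solving the 2×2 system gives (x, y) = (-20, 11).
Substitute into n: (-8)(-20) + (-6)(11) = 94.
This equals 94, so (-20, 11) lies on all three lines and they are concurrent.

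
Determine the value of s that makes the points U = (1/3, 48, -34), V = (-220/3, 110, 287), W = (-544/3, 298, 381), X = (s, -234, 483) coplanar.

Normal to plane UVW: n = (-54520, -83230/3, -21460/3); plane equation n·P = -1106640.
Requiring n·X = -1106640: (-54520)s + (3036880) = -1106640.
So s = 76.

76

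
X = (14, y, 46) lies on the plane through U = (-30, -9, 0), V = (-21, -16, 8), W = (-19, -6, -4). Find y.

-49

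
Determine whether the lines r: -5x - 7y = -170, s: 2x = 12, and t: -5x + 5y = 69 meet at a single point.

No

Lines aᵢx + bᵢy = cᵢ with pairwise distinct directions are concurrent exactly when det[aᵢ bᵢ cᵢ] = 0.
Here the determinant is -14.
Nonzero, so no common point exists.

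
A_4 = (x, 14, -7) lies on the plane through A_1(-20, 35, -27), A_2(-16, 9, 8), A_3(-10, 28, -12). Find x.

The plane through A_1, A_2, A_3 has equation −145x + 290y + 232z = 6786.
Substituting A_4: (-145)x + (2436) = 6786, so x = -30.

-30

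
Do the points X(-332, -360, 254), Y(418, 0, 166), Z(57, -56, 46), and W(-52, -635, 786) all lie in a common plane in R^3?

No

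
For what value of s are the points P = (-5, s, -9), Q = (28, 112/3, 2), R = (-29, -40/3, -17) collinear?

8

Collinearity requires PQ × PR = 0; each component is linear in s.
The x-component gives (19)s + (-152) = 0, so s = 8.
The remaining components then also vanish.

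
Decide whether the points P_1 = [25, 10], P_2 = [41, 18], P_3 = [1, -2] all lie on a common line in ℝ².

Yes

P_1P_2 = (16, 8), P_1P_3 = (-24, -12).
Twice the signed area of △P_1P_2P_3 is (16)(-12) − (8)(-24) = 0.
The triangle is degenerate (zero area), so the points are collinear.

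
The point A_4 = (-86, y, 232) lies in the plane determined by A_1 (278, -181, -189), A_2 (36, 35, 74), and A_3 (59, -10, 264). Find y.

The plane through A_1, A_2, A_3 has equation 52875x + 52029y + 5922z = 4162743.
Substituting A_4: (52029)y + (-3173346) = 4162743, so y = 141.

141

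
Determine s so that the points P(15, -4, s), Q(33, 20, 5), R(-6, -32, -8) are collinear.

-1

Collinearity requires PQ × PR = 0; each component is linear in s.
The x-component gives (-52)s + (-52) = 0, so s = -1.
The remaining components then also vanish.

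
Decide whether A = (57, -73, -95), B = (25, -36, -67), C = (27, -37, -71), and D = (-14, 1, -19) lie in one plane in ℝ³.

Yes

With A as base: AB = (-32, 37, 28), AC = (-30, 36, 24), AD = (-71, 74, 76).
AC × AD = (960, 576, 336).
AB · (AC × AD) = 0.
The scalar triple product vanishes, so the four points are coplanar.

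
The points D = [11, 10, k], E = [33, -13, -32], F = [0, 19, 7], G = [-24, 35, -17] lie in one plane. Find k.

6

The points are coplanar iff DE · (DF × DG) = 0.
Expanding, this is linear in k: (-240)k + (1440) = 0.
So k = 6.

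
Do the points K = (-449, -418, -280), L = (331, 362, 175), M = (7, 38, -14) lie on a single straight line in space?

KL = (780, 780, 455), KM = (456, 456, 266).
KL × KM = (0, 0, 0).
The cross product vanishes, so the three points are collinear.

Yes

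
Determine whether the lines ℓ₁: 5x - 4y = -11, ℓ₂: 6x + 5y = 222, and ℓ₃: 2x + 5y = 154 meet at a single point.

Lines aᵢx + bᵢy = cᵢ with pairwise distinct directions are concurrent exactly when det[aᵢ bᵢ cᵢ] = 0.
Here the determinant is 0.
It vanishes, so the lines are concurrent at (17, 24).

Yes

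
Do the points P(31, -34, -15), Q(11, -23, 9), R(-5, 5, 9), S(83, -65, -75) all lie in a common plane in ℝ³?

Yes

A normal to the plane through P, Q, R is n = PQ × PR = (-672, -384, -384).
The plane has equation n·X = -2016. For S: n·S = -2016.
Equal, so S lies in the plane and all four are coplanar.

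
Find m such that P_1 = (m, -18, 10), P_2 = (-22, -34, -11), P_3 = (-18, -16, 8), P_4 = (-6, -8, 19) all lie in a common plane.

Coplanarity ⇔ det[P_1P_2; P_1P_3; P_1P_4] = 0.
Expanding, this is linear in m: (-46)m + (-92) = 0.
So m = -2.

-2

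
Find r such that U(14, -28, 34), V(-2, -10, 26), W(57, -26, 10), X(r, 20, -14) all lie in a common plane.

23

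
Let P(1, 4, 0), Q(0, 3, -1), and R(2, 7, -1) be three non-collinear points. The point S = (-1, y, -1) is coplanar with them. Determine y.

Coplanarity requires PQ · (PR × PS) = 0.
PQ = (-1, -1, -1), PR = (1, 3, -1); the triple product is linear in y with coefficient -2 and constant term 2.
Setting it to zero: y = 1.

1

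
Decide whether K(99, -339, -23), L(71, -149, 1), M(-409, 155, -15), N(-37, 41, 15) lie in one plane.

With K as base: KL = (-28, 190, 24), KM = (-508, 494, 8), KN = (-136, 380, 38).
KM × KN = (15732, 18216, -125856).
KL · (KM × KN) = 0.
The scalar triple product vanishes, so the four points are coplanar.

Yes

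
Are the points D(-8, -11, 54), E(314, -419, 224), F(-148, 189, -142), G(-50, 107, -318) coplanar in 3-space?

With D as base: DE = (322, -408, 170), DF = (-140, 200, -196), DG = (-42, 118, -372).
DF × DG = (-51272, -43848, -8120).
DE · (DF × DG) = 0.
The scalar triple product vanishes, so the four points are coplanar.

Yes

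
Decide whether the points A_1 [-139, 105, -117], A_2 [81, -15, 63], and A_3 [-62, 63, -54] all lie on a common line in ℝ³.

A_1A_2 = (220, -120, 180), A_1A_3 = (77, -42, 63).
Each component of A_1A_3 is 7/20 times the corresponding component of A_1A_2, so A_1A_3 = 7/20·A_1A_2 and the points are collinear.

Yes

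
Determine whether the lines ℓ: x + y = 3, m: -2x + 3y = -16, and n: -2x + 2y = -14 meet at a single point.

Yes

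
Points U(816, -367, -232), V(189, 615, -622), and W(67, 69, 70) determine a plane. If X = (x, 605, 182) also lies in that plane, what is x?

-597

A normal to the plane is n = UV × UW = (466604, 481464, 462146).
X lies in the plane iff n · UX = 0.
This gives (466604)x + (278562588) = 0, so x = -597.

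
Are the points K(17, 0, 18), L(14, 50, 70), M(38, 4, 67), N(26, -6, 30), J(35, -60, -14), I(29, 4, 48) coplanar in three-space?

Yes

The plane through K, L, M has normal n = KL × KM = (2242, 1239, -1062) and equation n·P = 18998.
Checking the remaining points: n·N = 18998, n·J = 18998, n·I = 18998.
All equal 18998, so all 6 points lie in one plane.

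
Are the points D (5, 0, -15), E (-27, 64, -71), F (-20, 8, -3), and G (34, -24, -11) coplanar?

No

With D as base: DE = (-32, 64, -56), DF = (-25, 8, 12), DG = (29, -24, 4).
DF × DG = (320, 448, 368).
DE · (DF × DG) = -2176.
Since -2176 ≠ 0, the four points are not coplanar.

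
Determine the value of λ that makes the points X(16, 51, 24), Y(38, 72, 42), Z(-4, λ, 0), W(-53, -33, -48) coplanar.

23

The points are coplanar iff XY · (XZ × XW) = 0.
Expanding, this is linear in λ: (-342)λ + (7866) = 0.
So λ = 23.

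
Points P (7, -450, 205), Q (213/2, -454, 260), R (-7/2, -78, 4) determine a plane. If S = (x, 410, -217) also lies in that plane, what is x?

63

Coplanarity requires PQ · (PR × PS) = 0.
PQ = (199/2, -4, 55), PR = (-21/2, 372, -201); the triple product is linear in x with coefficient -19656 and constant term 1238328.
Setting it to zero: x = 63.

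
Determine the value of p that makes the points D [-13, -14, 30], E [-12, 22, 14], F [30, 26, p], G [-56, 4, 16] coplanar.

18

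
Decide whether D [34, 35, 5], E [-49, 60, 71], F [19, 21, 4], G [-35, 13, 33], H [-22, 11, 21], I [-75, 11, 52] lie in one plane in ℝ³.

The plane through D, E, F has normal n = DE × DF = (899, -1073, 1537) and equation n·P = 696.
Checking the remaining points: n·G = 5307, n·H = 696, n·I = 696.
Since n·G = 5307 ≠ 696, G is off the plane and the points are not all coplanar.

No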